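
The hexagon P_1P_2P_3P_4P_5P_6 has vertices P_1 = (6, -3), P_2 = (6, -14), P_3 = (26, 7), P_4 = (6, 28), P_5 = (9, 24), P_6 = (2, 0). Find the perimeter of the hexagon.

104

|P_1P_2| = √((0)² + (-11)²) = √121 = 11
|P_2P_3| = √((20)² + (21)²) = √841 = 29
|P_3P_4| = √((-20)² + (21)²) = √841 = 29
|P_4P_5| = √((3)² + (-4)²) = √25 = 5
|P_5P_6| = √((-7)² + (-24)²) = √625 = 25
|P_6P_1| = √((4)² + (-3)²) = √25 = 5
Perimeter = 11 + 29 + 29 + 5 + 25 + 5 = 104.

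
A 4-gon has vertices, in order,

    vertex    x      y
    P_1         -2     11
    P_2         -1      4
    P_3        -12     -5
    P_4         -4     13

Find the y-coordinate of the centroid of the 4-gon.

308/69

Apply the shoelace formula. First the cross-terms c_i = x_i·y_{i+1} − x_{i+1}·y_i:
  3, 53, -176, -18  ⇒  2A = -138, A = -69.
Then Σ (y_i + y_{i+1})·c_i = -1848, so ȳ = -1848 / (6·(-69)) = 308/69.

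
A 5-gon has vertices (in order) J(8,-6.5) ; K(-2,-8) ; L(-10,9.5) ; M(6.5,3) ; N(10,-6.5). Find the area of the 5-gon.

Apply the shoelace (surveyor's) formula: 2A = Σ (x_i·y_{i+1} − x_{i+1}·y_i), indices taken mod 5.
J→K: (8)(-8) − (-2)(-6.5) = -77
K→L: (-2)(9.5) − (-10)(-8) = -99
L→M: (-10)(3) − (6.5)(9.5) = -91.75
M→N: (6.5)(-6.5) − (10)(3) = -72.25
N→J: (10)(-6.5) − (8)(-6.5) = -13
Σ = -353
Area = |Σ|/2 = 176.5.

176.5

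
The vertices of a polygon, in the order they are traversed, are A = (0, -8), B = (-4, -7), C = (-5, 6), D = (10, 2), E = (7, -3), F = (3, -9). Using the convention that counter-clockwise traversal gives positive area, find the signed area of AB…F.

Apply Gauss's area formula: 2A = Σ (x_i·y_{i+1} − x_{i+1}·y_i), indices taken mod 6.
Σ = (-32) + (-59) + (-70) + (-44) + (-54) + (-24) = -283
Signed area = Σ/2 = -141.5 (negative ⇒ clockwise traversal).

-141.5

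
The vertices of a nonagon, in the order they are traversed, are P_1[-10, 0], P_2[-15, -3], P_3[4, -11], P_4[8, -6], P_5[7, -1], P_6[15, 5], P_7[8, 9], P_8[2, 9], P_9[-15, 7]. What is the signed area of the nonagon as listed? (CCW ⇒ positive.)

Apply the shoelace formula: 2A = Σ (x_i·y_{i+1} − x_{i+1}·y_i), indices taken mod 9.
Σ = (30) + (177) + (64) + (34) + (50) + (95) + (54) + (149) + (70) = 723
Signed area = Σ/2 = 361.5 (positive ⇒ counter-clockwise traversal).

361.5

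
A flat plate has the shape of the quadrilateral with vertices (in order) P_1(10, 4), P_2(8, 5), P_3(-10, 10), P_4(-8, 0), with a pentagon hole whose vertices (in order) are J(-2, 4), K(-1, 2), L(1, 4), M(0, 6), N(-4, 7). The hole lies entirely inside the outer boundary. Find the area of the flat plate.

87

Outer boundary:
Apply Gauss's area formula: 2A = Σ (x_i·y_{i+1} − x_{i+1}·y_i), indices taken mod 4.
P_1→P_2: (10)(5) − (8)(4) = 18
P_2→P_3: (8)(10) − (-10)(5) = 130
P_3→P_4: (-10)(0) − (-8)(10) = 80
P_4→P_1: (-8)(4) − (10)(0) = -32
Σ = 196
Area = |Σ|/2 = 98.
Hole:
Cross-terms: 0, -6, 6, 24, -2  ⇒  Σ = 22
Area = |Σ|/2 = 11.
Net area = 98 − 11 = 87.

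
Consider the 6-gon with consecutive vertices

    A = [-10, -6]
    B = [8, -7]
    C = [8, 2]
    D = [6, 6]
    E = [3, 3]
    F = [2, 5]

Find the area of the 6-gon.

136.5

Apply the shoelace (surveyor's) formula: 2A = Σ (x_i·y_{i+1} − x_{i+1}·y_i), indices taken mod 6.
Cross-terms: 118, 72, 36, 0, 9, 38  ⇒  Σ = 273
Area = |Σ|/2 = 136.5.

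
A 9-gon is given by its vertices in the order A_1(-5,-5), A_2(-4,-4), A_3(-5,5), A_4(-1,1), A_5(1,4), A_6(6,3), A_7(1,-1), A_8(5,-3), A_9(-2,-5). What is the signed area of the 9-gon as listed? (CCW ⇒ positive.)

-59.5

Apply the surveyor's formula: 2A = Σ (x_i·y_{i+1} − x_{i+1}·y_i), indices taken mod 9.
Cross-terms: 0, -40, 0, -5, -21, -9, 2, -31, -15  ⇒  Σ = -119
Signed area = Σ/2 = -59.5 (negative ⇒ clockwise traversal).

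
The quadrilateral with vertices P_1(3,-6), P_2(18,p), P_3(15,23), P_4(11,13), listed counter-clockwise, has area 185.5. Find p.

Write out the shoelace sum; only the two edges meeting at P_2 involve p:
2·Area = [(3·p − 18·(-6)) + (18·23 − 15·p)] + -163
       = -12·p + 359 = 371
⇒ p = -1.

-1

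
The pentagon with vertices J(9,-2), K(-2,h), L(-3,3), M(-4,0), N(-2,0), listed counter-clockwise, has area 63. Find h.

10

The doubled signed area Σ (x_i y_{i+1} − x_{i+1} y_i) is linear in h.
With h=0 it equals 6; the coefficient of h is 12 (from the two edges through K).
So 12·h + 6 = 2·63 = 126 ⇒ h = 10.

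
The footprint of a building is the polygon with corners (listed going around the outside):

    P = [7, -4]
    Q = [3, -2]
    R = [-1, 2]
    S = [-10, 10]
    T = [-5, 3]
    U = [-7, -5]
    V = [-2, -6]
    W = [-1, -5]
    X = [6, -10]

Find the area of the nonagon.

Apply the shoelace formula: 2A = Σ (x_i·y_{i+1} − x_{i+1}·y_i), indices taken mod 9.
Cross-terms: -2, 4, 10, 20, 46, 32, 4, 40, 46  ⇒  Σ = 200
Area = |Σ|/2 = 100.

100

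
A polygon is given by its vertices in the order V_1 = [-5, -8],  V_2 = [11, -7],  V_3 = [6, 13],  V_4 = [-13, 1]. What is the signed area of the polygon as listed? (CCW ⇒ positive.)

296

Apply the surveyor's formula: 2A = Σ (x_i·y_{i+1} − x_{i+1}·y_i), indices taken mod 4.
Cross-terms: 123, 185, 175, 109  ⇒  Σ = 592
Signed area = Σ/2 = 296 (positive ⇒ counter-clockwise traversal).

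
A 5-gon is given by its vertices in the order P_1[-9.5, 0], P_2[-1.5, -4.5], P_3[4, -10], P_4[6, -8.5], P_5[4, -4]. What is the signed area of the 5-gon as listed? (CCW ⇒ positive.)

Cross-terms: 42.75, 33, 26, 10, -38  ⇒  Σ = 73.75
Signed area = Σ/2 = 36.875 (positive ⇒ counter-clockwise traversal).

36.875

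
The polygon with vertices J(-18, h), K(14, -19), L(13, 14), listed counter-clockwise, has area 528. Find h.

-19

Write out the shoelace sum; only the two edges meeting at J involve h:
2·Area = [(13·h − (-18)·14) + ((-18)·(-19) − 14·h)] + 443
       = -1·h + 1037 = 1056
⇒ h = -19.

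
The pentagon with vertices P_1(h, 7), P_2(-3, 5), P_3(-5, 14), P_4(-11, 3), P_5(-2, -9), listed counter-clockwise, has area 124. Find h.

1

The doubled signed area Σ (x_i y_{i+1} − x_{i+1} y_i) is linear in h.
With h=0 it equals 234; the coefficient of h is 14 (from the two edges through P_1).
So 14·h + 234 = 2·124 = 248 ⇒ h = 1.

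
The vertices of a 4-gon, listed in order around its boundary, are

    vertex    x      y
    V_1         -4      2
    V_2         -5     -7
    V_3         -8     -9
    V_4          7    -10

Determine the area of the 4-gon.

72

Σ = (38) + (-11) + (143) + (-26) = 144
Area = |Σ|/2 = 72.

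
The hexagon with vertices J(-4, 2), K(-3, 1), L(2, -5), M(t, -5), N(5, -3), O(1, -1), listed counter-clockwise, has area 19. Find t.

The doubled signed area Σ (x_i y_{i+1} − x_{i+1} y_i) is linear in t.
With t=0 it equals 26; the coefficient of t is 2 (from the two edges through M).
So 2·t + 26 = 2·19 = 38 ⇒ t = 6.

6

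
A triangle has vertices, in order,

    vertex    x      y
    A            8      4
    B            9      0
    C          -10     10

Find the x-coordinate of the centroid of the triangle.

7/3

Apply the shoelace (surveyor's) formula. First the cross-terms c_i = x_i·y_{i+1} − x_{i+1}·y_i:
  -36, 90, -120  ⇒  2A = -66, A = -33.
Then Σ (x_i + x_{i+1})·c_i = -462, so x̄ = -462 / (6·(-33)) = 7/3.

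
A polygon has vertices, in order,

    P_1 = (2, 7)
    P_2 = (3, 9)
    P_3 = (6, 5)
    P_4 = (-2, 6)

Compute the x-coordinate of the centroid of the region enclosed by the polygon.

Apply the shoelace formula. First the cross-terms c_i = x_i·y_{i+1} − x_{i+1}·y_i:
  -3, -39, 46, -26  ⇒  2A = -22, A = -11.
Then Σ (x_i + x_{i+1})·c_i = -182, so x̄ = -182 / (6·(-11)) = 91/33.

91/33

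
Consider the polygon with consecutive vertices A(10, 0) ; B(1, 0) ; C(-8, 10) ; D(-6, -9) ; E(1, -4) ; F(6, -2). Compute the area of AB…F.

Cross-terms: 0, 10, 132, 33, 22, 20  ⇒  Σ = 217
Area = |Σ|/2 = 108.5.

108.5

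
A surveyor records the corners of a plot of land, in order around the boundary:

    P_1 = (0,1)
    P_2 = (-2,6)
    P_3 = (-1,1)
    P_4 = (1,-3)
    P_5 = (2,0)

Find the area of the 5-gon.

8

Σ = (2) + (4) + (2) + (6) + (2) = 16
Area = |Σ|/2 = 8.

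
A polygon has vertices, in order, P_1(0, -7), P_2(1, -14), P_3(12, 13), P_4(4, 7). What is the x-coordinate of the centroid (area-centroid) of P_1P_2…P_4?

115/24

Apply the surveyor's formula. First the cross-terms c_i = x_i·y_{i+1} − x_{i+1}·y_i:
  7, 181, 32, -28  ⇒  2A = 192, A = 96.
Then Σ (x_i + x_{i+1})·c_i = 2760, so x̄ = 2760 / (6·96) = 115/24.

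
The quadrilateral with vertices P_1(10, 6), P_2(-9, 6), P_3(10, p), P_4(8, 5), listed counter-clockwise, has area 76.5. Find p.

-3

Write out the shoelace sum; only the two edges meeting at P_3 involve p:
2·Area = [((-9)·p − 10·6) + (10·5 − 8·p)] + 112
       = -17·p + 102 = 153
⇒ p = -3.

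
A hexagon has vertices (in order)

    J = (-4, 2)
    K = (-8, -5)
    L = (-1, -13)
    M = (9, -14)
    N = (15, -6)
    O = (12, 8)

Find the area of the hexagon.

Apply Gauss's area formula: 2A = Σ (x_i·y_{i+1} − x_{i+1}·y_i), indices taken mod 6.
Σ = (36) + (99) + (131) + (156) + (192) + (56) = 670
Area = |Σ|/2 = 335.

335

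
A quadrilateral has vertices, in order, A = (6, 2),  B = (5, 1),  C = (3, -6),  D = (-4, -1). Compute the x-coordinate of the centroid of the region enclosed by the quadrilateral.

Apply the shoelace (surveyor's) formula. First the cross-terms c_i = x_i·y_{i+1} − x_{i+1}·y_i:
  -4, -33, -27, -2  ⇒  2A = -66, A = -33.
Then Σ (x_i + x_{i+1})·c_i = -285, so x̄ = -285 / (6·(-33)) = 95/66.

95/66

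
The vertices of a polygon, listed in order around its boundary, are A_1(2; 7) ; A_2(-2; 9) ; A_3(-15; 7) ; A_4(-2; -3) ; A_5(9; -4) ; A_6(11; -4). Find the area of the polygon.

A_1→A_2: (2)(9) − (-2)(7) = 32
A_2→A_3: (-2)(7) − (-15)(9) = 121
A_3→A_4: (-15)(-3) − (-2)(7) = 59
A_4→A_5: (-2)(-4) − (9)(-3) = 35
A_5→A_6: (9)(-4) − (11)(-4) = 8
A_6→A_1: (11)(7) − (2)(-4) = 85
Σ = 340
Area = |Σ|/2 = 170.

170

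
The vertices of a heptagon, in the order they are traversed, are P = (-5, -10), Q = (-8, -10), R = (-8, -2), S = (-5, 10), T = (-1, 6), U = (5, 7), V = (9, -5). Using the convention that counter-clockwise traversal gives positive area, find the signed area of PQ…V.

Apply the surveyor's formula: 2A = Σ (x_i·y_{i+1} − x_{i+1}·y_i), indices taken mod 7.
Σ = (-30) + (-64) + (-90) + (-20) + (-37) + (-88) + (-115) = -444
Signed area = Σ/2 = -222 (negative ⇒ clockwise traversal).

-222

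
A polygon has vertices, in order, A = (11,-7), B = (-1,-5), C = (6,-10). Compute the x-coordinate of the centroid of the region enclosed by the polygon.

16/3

Apply the surveyor's formula. First the cross-terms c_i = x_i·y_{i+1} − x_{i+1}·y_i:
  -62, 40, 68  ⇒  2A = 46, A = 23.
Then Σ (x_i + x_{i+1})·c_i = 736, so x̄ = 736 / (6·23) = 16/3.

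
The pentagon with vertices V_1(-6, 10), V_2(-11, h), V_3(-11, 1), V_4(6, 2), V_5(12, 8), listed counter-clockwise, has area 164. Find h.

13

The doubled signed area Σ (x_i y_{i+1} − x_{i+1} y_i) is linear in h.
With h=0 it equals 263; the coefficient of h is 5 (from the two edges through V_2).
So 5·h + 263 = 2·164 = 328 ⇒ h = 13.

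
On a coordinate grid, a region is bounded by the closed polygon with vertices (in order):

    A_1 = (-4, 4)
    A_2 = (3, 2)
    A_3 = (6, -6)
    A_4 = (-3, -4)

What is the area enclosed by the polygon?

Cross-terms: -20, -30, -42, -28  ⇒  Σ = -120
Area = |Σ|/2 = 60.

60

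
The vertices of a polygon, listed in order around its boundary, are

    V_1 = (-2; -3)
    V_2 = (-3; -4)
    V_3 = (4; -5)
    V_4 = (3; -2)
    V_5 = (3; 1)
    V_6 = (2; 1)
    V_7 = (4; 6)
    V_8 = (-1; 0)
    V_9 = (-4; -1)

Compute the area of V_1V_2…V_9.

Σ = (-1) + (31) + (7) + (9) + (1) + (8) + (6) + (1) + (10) = 72
Area = |Σ|/2 = 36.

36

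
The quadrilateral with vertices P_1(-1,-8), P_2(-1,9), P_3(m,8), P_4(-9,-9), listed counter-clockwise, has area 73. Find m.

-2

The doubled signed area Σ (x_i y_{i+1} − x_{i+1} y_i) is linear in m.
With m=0 it equals 110; the coefficient of m is -18 (from the two edges through P_3).
So -18·m + 110 = 2·73 = 146 ⇒ m = -2.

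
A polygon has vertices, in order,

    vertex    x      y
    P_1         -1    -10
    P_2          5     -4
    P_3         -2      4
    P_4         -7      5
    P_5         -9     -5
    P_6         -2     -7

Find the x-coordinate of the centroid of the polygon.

Apply the shoelace formula. First the cross-terms c_i = x_i·y_{i+1} − x_{i+1}·y_i:
  54, 12, 18, 80, 53, 13  ⇒  2A = 230, A = 115.
Then Σ (x_i + x_{i+1})·c_i = -1812, so x̄ = -1812 / (6·115) = -302/115.

-302/115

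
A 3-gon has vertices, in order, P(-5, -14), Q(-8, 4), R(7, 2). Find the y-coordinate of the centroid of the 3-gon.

-8/3

Apply the shoelace formula. First the cross-terms c_i = x_i·y_{i+1} − x_{i+1}·y_i:
  -132, -44, -88  ⇒  2A = -264, A = -132.
Then Σ (y_i + y_{i+1})·c_i = 2112, so ȳ = 2112 / (6·(-132)) = -8/3.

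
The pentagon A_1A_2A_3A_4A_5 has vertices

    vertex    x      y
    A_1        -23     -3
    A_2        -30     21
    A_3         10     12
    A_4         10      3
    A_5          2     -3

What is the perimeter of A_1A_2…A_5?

110

|A_1A_2| = √((-7)² + (24)²) = √625 = 25
|A_2A_3| = √((40)² + (-9)²) = √1681 = 41
|A_3A_4| = √((0)² + (-9)²) = √81 = 9
|A_4A_5| = √((-8)² + (-6)²) = √100 = 10
|A_5A_1| = √((-25)² + (0)²) = √625 = 25
Perimeter = 25 + 41 + 9 + 10 + 25 = 110.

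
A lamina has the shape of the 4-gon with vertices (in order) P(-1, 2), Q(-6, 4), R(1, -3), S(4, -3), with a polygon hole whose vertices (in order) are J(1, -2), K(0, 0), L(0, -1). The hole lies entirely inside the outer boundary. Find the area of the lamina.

17.5

Outer boundary:
P→Q: (-1)(4) − (-6)(2) = 8
Q→R: (-6)(-3) − (1)(4) = 14
R→S: (1)(-3) − (4)(-3) = 9
S→P: (4)(2) − (-1)(-3) = 5
Σ = 36
Area = |Σ|/2 = 18.
Hole:
Apply the surveyor's formula: 2A = Σ (x_i·y_{i+1} − x_{i+1}·y_i), indices taken mod 3.
Cross-terms: 0, 0, 1  ⇒  Σ = 1
Area = |Σ|/2 = 0.5.
Net area = 18 − 0.5 = 17.5.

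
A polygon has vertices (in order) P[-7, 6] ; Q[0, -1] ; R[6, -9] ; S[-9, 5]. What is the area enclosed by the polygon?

28.5

Apply the shoelace formula: 2A = Σ (x_i·y_{i+1} − x_{i+1}·y_i), indices taken mod 4.
Cross-terms: 7, 6, -51, -19  ⇒  Σ = -57
Area = |Σ|/2 = 28.5.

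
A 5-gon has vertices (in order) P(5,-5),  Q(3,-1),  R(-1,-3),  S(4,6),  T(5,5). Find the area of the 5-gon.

27

Σ = (10) + (-10) + (6) + (-10) + (-50) = -54
Area = |Σ|/2 = 27.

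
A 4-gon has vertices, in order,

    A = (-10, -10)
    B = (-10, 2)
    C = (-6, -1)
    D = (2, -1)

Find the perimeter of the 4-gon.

|AB| = √((0)² + (12)²) = √144 = 12
|BC| = √((4)² + (-3)²) = √25 = 5
|CD| = √((8)² + (0)²) = √64 = 8
|DA| = √((-12)² + (-9)²) = √225 = 15
Perimeter = 12 + 5 + 8 + 15 = 40.

40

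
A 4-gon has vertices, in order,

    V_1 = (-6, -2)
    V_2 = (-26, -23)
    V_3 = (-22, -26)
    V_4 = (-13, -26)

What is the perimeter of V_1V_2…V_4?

68

|V_1V_2| = √((-20)² + (-21)²) = √841 = 29
|V_2V_3| = √((4)² + (-3)²) = √25 = 5
|V_3V_4| = √((9)² + (0)²) = √81 = 9
|V_4V_1| = √((7)² + (24)²) = √625 = 25
Perimeter = 29 + 5 + 9 + 25 = 68.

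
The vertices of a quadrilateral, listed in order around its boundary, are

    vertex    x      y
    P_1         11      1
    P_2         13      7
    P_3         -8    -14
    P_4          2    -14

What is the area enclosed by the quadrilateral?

Apply Gauss's area formula: 2A = Σ (x_i·y_{i+1} − x_{i+1}·y_i), indices taken mod 4.
Cross-terms: 64, -126, 140, 156  ⇒  Σ = 234
Area = |Σ|/2 = 117.

117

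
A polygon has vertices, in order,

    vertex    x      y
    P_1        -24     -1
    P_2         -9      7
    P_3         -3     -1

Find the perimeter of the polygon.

|P_1P_2| = √((15)² + (8)²) = √289 = 17
|P_2P_3| = √((6)² + (-8)²) = √100 = 10
|P_3P_1| = √((-21)² + (0)²) = √441 = 21
Perimeter = 17 + 10 + 21 = 48.

48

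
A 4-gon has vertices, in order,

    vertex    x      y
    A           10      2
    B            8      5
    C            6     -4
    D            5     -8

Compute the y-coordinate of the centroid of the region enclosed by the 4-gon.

Apply the shoelace formula. First the cross-terms c_i = x_i·y_{i+1} − x_{i+1}·y_i:
  34, -62, -28, 90  ⇒  2A = 34, A = 17.
Then Σ (y_i + y_{i+1})·c_i = -28, so ȳ = -28 / (6·17) = -14/51.

-14/51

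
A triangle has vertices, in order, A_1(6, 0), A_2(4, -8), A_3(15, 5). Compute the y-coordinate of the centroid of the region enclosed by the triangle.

Apply the shoelace formula. First the cross-terms c_i = x_i·y_{i+1} − x_{i+1}·y_i:
  -48, 140, -30  ⇒  2A = 62, A = 31.
Then Σ (y_i + y_{i+1})·c_i = -186, so ȳ = -186 / (6·31) = -1.

-1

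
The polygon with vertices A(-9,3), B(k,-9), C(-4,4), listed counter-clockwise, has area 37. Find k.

5

Write out the shoelace sum; only the two edges meeting at B involve k:
2·Area = [((-9)·(-9) − k·3) + (k·4 − (-4)·(-9))] + 24
       = 1·k + 69 = 74
⇒ k = 5.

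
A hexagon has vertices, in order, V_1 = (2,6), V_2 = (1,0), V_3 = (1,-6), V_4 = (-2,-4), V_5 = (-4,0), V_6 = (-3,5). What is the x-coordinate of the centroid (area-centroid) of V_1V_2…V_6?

Apply Gauss's area formula. First the cross-terms c_i = x_i·y_{i+1} − x_{i+1}·y_i:
  -6, -6, -16, -16, -20, -28  ⇒  2A = -92, A = -46.
Then Σ (x_i + x_{i+1})·c_i = 250, so x̄ = 250 / (6·(-46)) = -125/138.

-125/138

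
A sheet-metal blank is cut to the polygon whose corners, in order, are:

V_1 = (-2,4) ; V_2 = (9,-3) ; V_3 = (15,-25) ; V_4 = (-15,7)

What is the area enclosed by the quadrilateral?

263

Apply the shoelace (surveyor's) formula: 2A = Σ (x_i·y_{i+1} − x_{i+1}·y_i), indices taken mod 4.
V_1→V_2: (-2)(-3) − (9)(4) = -30
V_2→V_3: (9)(-25) − (15)(-3) = -180
V_3→V_4: (15)(7) − (-15)(-25) = -270
V_4→V_1: (-15)(4) − (-2)(7) = -46
Σ = -526
Area = |Σ|/2 = 263.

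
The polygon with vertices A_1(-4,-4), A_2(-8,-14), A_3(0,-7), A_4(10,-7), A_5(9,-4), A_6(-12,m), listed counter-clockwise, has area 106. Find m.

The doubled signed area Σ (x_i y_{i+1} − x_{i+1} y_i) is linear in m.
With m=0 it equals 173; the coefficient of m is 13 (from the two edges through A_6).
So 13·m + 173 = 2·106 = 212 ⇒ m = 3.

3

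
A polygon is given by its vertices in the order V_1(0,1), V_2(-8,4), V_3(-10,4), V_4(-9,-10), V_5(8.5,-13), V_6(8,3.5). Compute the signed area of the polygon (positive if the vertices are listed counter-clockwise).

247.875

Apply the shoelace formula: 2A = Σ (x_i·y_{i+1} − x_{i+1}·y_i), indices taken mod 6.
V_1→V_2: (0)(4) − (-8)(1) = 8
V_2→V_3: (-8)(4) − (-10)(4) = 8
V_3→V_4: (-10)(-10) − (-9)(4) = 136
V_4→V_5: (-9)(-13) − (8.5)(-10) = 202
V_5→V_6: (8.5)(3.5) − (8)(-13) = 133.75
V_6→V_1: (8)(1) − (0)(3.5) = 8
Σ = 495.75
Signed area = Σ/2 = 247.875 (positive ⇒ counter-clockwise traversal).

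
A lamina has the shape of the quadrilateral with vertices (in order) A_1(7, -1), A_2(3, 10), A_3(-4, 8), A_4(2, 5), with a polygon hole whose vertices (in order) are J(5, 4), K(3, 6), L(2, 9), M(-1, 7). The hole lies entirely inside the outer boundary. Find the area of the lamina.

23.5

Outer boundary:
Apply the surveyor's formula: 2A = Σ (x_i·y_{i+1} − x_{i+1}·y_i), indices taken mod 4.
A_1→A_2: (7)(10) − (3)(-1) = 73
A_2→A_3: (3)(8) − (-4)(10) = 64
A_3→A_4: (-4)(5) − (2)(8) = -36
A_4→A_1: (2)(-1) − (7)(5) = -37
Σ = 64
Area = |Σ|/2 = 32.
Hole:
Apply the shoelace (surveyor's) formula: 2A = Σ (x_i·y_{i+1} − x_{i+1}·y_i), indices taken mod 4.
Cross-terms: 18, 15, 23, -39  ⇒  Σ = 17
Area = |Σ|/2 = 8.5.
Net area = 32 − 8.5 = 23.5.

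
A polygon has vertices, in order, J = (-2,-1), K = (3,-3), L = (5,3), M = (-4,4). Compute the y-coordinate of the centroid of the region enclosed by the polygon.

32/33

Apply the shoelace (surveyor's) formula. First the cross-terms c_i = x_i·y_{i+1} − x_{i+1}·y_i:
  9, 24, 32, 12  ⇒  2A = 77, A = 38.5.
Then Σ (y_i + y_{i+1})·c_i = 224, so ȳ = 224 / (6·38.5) = 32/33.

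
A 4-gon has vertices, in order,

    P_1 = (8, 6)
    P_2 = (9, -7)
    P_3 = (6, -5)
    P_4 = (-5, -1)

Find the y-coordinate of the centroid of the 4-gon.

Apply the shoelace (surveyor's) formula. First the cross-terms c_i = x_i·y_{i+1} − x_{i+1}·y_i:
  -110, -3, -31, -22  ⇒  2A = -166, A = -83.
Then Σ (y_i + y_{i+1})·c_i = 222, so ȳ = 222 / (6·(-83)) = -37/83.

-37/83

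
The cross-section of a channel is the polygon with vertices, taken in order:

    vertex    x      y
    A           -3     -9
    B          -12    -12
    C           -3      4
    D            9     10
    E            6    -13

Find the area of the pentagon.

A→B: (-3)(-12) − (-12)(-9) = -72
B→C: (-12)(4) − (-3)(-12) = -84
C→D: (-3)(10) − (9)(4) = -66
D→E: (9)(-13) − (6)(10) = -177
E→A: (6)(-9) − (-3)(-13) = -93
Σ = -492
Area = |Σ|/2 = 246.

246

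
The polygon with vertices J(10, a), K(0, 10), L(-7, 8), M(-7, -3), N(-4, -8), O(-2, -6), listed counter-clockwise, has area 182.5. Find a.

Write out the shoelace sum; only the two edges meeting at J involve a:
2·Area = [((-2)·a − 10·(-6)) + (10·10 − 0·a)] + 199
       = -2·a + 359 = 365
⇒ a = -3.

-3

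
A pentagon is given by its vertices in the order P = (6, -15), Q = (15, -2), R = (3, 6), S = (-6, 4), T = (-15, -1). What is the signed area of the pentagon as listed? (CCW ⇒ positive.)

Cross-terms: 213, 96, 48, 66, 231  ⇒  Σ = 654
Signed area = Σ/2 = 327 (positive ⇒ counter-clockwise traversal).

327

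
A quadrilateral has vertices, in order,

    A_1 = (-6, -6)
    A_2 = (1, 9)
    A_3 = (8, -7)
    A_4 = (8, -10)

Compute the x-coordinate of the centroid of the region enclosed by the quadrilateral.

Apply the surveyor's formula. First the cross-terms c_i = x_i·y_{i+1} − x_{i+1}·y_i:
  -48, -79, -24, -108  ⇒  2A = -259, A = -129.5.
Then Σ (x_i + x_{i+1})·c_i = -1071, so x̄ = -1071 / (6·(-129.5)) = 51/37.

51/37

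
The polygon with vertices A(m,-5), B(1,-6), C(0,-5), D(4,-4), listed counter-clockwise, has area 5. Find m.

The doubled signed area Σ (x_i y_{i+1} − x_{i+1} y_i) is linear in m.
With m=0 it equals 0; the coefficient of m is -2 (from the two edges through A).
So -2·m + 0 = 2·5 = 10 ⇒ m = -5.

-5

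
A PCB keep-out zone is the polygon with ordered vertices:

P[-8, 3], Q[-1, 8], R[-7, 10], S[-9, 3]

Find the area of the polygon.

25.5

Apply Gauss's area formula: 2A = Σ (x_i·y_{i+1} − x_{i+1}·y_i), indices taken mod 4.
Σ = (-61) + (46) + (69) + (-3) = 51
Area = |Σ|/2 = 25.5.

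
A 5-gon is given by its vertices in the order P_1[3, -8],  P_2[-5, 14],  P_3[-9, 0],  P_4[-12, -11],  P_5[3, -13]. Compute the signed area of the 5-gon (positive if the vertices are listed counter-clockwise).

215.5

Apply Gauss's area formula: 2A = Σ (x_i·y_{i+1} − x_{i+1}·y_i), indices taken mod 5.
P_1→P_2: (3)(14) − (-5)(-8) = 2
P_2→P_3: (-5)(0) − (-9)(14) = 126
P_3→P_4: (-9)(-11) − (-12)(0) = 99
P_4→P_5: (-12)(-13) − (3)(-11) = 189
P_5→P_1: (3)(-8) − (3)(-13) = 15
Σ = 431
Signed area = Σ/2 = 215.5 (positive ⇒ counter-clockwise traversal).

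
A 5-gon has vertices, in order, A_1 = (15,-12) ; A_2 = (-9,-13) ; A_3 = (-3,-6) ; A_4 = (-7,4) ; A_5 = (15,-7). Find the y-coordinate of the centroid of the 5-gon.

Apply the shoelace (surveyor's) formula. First the cross-terms c_i = x_i·y_{i+1} − x_{i+1}·y_i:
  -303, 15, -54, -11, -75  ⇒  2A = -428, A = -214.
Then Σ (y_i + y_{i+1})·c_i = 8856, so ȳ = 8856 / (6·(-214)) = -738/107.

-738/107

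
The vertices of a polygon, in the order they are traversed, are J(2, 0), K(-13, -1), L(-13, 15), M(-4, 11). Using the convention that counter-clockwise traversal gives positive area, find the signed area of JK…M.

Apply the surveyor's formula: 2A = Σ (x_i·y_{i+1} − x_{i+1}·y_i), indices taken mod 4.
J→K: (2)(-1) − (-13)(0) = -2
K→L: (-13)(15) − (-13)(-1) = -208
L→M: (-13)(11) − (-4)(15) = -83
M→J: (-4)(0) − (2)(11) = -22
Σ = -315
Signed area = Σ/2 = -157.5 (negative ⇒ clockwise traversal).

-157.5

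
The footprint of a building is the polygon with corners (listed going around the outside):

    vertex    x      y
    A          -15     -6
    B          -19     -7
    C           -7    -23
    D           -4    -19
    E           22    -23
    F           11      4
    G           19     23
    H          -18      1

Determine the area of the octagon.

1002

Apply the surveyor's formula: 2A = Σ (x_i·y_{i+1} − x_{i+1}·y_i), indices taken mod 8.
Cross-terms: -9, 388, 41, 510, 341, 177, 433, 123  ⇒  Σ = 2004
Area = |Σ|/2 = 1002.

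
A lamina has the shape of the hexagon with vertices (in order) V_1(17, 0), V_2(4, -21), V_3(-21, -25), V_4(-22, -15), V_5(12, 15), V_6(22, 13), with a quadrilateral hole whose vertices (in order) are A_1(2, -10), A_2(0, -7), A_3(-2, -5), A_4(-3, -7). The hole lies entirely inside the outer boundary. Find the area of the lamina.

Outer boundary:
Σ = (-357) + (-541) + (-235) + (-150) + (-174) + (-221) = -1678
Area = |Σ|/2 = 839.
Hole:
Cross-terms: -14, -14, -1, 44  ⇒  Σ = 15
Area = |Σ|/2 = 7.5.
Net area = 839 − 7.5 = 831.5.

831.5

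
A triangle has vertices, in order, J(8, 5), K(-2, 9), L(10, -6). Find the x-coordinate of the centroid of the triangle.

16/3

Apply the shoelace formula. First the cross-terms c_i = x_i·y_{i+1} − x_{i+1}·y_i:
  82, -78, 98  ⇒  2A = 102, A = 51.
Then Σ (x_i + x_{i+1})·c_i = 1632, so x̄ = 1632 / (6·51) = 16/3.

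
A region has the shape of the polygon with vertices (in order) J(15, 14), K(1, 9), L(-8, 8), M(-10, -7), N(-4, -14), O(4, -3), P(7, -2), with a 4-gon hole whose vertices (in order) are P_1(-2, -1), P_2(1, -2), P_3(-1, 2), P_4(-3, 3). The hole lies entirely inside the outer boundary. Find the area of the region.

320.5

Outer boundary:
Σ = (121) + (80) + (136) + (112) + (68) + (13) + (128) = 658
Area = |Σ|/2 = 329.
Hole:
Apply Gauss's area formula: 2A = Σ (x_i·y_{i+1} − x_{i+1}·y_i), indices taken mod 4.
Σ = (5) + (0) + (3) + (9) = 17
Area = |Σ|/2 = 8.5.
Net area = 329 − 8.5 = 320.5.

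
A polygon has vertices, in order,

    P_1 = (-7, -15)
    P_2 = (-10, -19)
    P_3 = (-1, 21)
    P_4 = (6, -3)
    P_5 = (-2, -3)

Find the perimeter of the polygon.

92

|P_1P_2| = √((-3)² + (-4)²) = √25 = 5
|P_2P_3| = √((9)² + (40)²) = √1681 = 41
|P_3P_4| = √((7)² + (-24)²) = √625 = 25
|P_4P_5| = √((-8)² + (0)²) = √64 = 8
|P_5P_1| = √((-5)² + (-12)²) = √169 = 13
Perimeter = 5 + 41 + 25 + 8 + 13 = 92.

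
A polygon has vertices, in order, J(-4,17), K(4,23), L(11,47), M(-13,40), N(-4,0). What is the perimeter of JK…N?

|JK| = √((8)² + (6)²) = √100 = 10
|KL| = √((7)² + (24)²) = √625 = 25
|LM| = √((-24)² + (-7)²) = √625 = 25
|MN| = √((9)² + (-40)²) = √1681 = 41
|NJ| = √((0)² + (17)²) = √289 = 17
Perimeter = 10 + 25 + 25 + 41 + 17 = 118.

118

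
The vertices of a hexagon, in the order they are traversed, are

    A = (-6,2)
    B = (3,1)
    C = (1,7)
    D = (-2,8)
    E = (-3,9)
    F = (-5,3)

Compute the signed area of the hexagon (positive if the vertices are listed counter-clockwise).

40

Apply the shoelace (surveyor's) formula: 2A = Σ (x_i·y_{i+1} − x_{i+1}·y_i), indices taken mod 6.
Σ = (-12) + (20) + (22) + (6) + (36) + (8) = 80
Signed area = Σ/2 = 40 (positive ⇒ counter-clockwise traversal).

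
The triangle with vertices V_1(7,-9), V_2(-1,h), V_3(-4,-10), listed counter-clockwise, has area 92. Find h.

Write out the shoelace sum; only the two edges meeting at V_2 involve h:
2·Area = [(7·h − (-1)·(-9)) + ((-1)·(-10) − (-4)·h)] + 106
       = 11·h + 107 = 184
⇒ h = 7.

7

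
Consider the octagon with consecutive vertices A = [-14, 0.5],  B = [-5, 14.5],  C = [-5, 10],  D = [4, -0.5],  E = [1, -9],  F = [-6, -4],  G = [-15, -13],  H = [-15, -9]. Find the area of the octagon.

242.25

Apply the shoelace (surveyor's) formula: 2A = Σ (x_i·y_{i+1} − x_{i+1}·y_i), indices taken mod 8.
Σ = (-200.5) + (22.5) + (-37.5) + (-35.5) + (-58) + (18) + (-60) + (-133.5) = -484.5
Area = |Σ|/2 = 242.25.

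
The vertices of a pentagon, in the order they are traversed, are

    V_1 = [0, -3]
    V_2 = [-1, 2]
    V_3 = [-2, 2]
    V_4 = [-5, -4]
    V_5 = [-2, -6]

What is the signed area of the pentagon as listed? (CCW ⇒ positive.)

22.5

Apply Gauss's area formula: 2A = Σ (x_i·y_{i+1} − x_{i+1}·y_i), indices taken mod 5.
Σ = (-3) + (2) + (18) + (22) + (6) = 45
Signed area = Σ/2 = 22.5 (positive ⇒ counter-clockwise traversal).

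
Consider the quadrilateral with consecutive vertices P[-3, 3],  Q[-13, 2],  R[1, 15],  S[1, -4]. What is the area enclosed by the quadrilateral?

Apply the shoelace (surveyor's) formula: 2A = Σ (x_i·y_{i+1} − x_{i+1}·y_i), indices taken mod 4.
Σ = (33) + (-197) + (-19) + (-9) = -192
Area = |Σ|/2 = 96.

96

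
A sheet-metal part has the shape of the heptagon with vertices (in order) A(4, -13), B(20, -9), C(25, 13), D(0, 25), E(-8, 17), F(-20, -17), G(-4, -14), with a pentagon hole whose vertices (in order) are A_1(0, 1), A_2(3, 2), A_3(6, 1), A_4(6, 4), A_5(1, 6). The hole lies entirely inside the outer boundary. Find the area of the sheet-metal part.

1145.5

Outer boundary:
Apply Gauss's area formula: 2A = Σ (x_i·y_{i+1} − x_{i+1}·y_i), indices taken mod 7.
Σ = (224) + (485) + (625) + (200) + (476) + (212) + (108) = 2330
Area = |Σ|/2 = 1165.
Hole:
Apply Gauss's area formula: 2A = Σ (x_i·y_{i+1} − x_{i+1}·y_i), indices taken mod 5.
Σ = (-3) + (-9) + (18) + (32) + (1) = 39
Area = |Σ|/2 = 19.5.
Net area = 1165 − 19.5 = 1145.5.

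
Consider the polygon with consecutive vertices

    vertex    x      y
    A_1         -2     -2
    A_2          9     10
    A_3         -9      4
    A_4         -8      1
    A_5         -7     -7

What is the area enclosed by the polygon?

105

Apply Gauss's area formula: 2A = Σ (x_i·y_{i+1} − x_{i+1}·y_i), indices taken mod 5.
Cross-terms: -2, 126, 23, 63, 0  ⇒  Σ = 210
Area = |Σ|/2 = 105.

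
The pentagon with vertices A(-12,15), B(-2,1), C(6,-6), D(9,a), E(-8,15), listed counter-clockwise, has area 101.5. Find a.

-5

The doubled signed area Σ (x_i y_{i+1} − x_{i+1} y_i) is linear in a.
With a=0 it equals 273; the coefficient of a is 14 (from the two edges through D).
So 14·a + 273 = 2·101.5 = 203 ⇒ a = -5.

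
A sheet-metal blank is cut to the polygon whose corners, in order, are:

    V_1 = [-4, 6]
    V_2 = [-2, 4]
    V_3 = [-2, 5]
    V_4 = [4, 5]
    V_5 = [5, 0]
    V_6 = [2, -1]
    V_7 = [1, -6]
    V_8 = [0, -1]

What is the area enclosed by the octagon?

Apply the shoelace (surveyor's) formula: 2A = Σ (x_i·y_{i+1} − x_{i+1}·y_i), indices taken mod 8.
Cross-terms: -4, -2, -30, -25, -5, -11, -1, -4  ⇒  Σ = -82
Area = |Σ|/2 = 41.

41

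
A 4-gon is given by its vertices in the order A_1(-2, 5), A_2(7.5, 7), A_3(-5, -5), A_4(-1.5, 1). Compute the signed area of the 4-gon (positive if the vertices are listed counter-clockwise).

Apply Gauss's area formula: 2A = Σ (x_i·y_{i+1} − x_{i+1}·y_i), indices taken mod 4.
Σ = (-51.5) + (-2.5) + (-12.5) + (-5.5) = -72
Signed area = Σ/2 = -36 (negative ⇒ clockwise traversal).

-36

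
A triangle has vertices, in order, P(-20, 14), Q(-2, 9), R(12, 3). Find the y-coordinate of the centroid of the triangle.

Apply the surveyor's formula. First the cross-terms c_i = x_i·y_{i+1} − x_{i+1}·y_i:
  -152, -114, 228  ⇒  2A = -38, A = -19.
Then Σ (y_i + y_{i+1})·c_i = -988, so ȳ = -988 / (6·(-19)) = 26/3.

26/3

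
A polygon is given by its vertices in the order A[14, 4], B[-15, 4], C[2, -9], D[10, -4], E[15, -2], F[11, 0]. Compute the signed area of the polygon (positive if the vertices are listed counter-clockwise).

215.5

Apply the shoelace formula: 2A = Σ (x_i·y_{i+1} − x_{i+1}·y_i), indices taken mod 6.
Σ = (116) + (127) + (82) + (40) + (22) + (44) = 431
Signed area = Σ/2 = 215.5 (positive ⇒ counter-clockwise traversal).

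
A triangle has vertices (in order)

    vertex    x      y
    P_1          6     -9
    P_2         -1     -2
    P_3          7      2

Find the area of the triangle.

42

Σ = (-21) + (12) + (-75) = -84
Area = |Σ|/2 = 42.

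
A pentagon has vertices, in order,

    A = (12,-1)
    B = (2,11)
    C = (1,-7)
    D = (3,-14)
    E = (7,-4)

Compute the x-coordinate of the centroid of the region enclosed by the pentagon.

1156/243

Apply the shoelace formula. First the cross-terms c_i = x_i·y_{i+1} − x_{i+1}·y_i:
  134, -25, 7, 86, 41  ⇒  2A = 243, A = 121.5.
Then Σ (x_i + x_{i+1})·c_i = 3468, so x̄ = 3468 / (6·121.5) = 1156/243.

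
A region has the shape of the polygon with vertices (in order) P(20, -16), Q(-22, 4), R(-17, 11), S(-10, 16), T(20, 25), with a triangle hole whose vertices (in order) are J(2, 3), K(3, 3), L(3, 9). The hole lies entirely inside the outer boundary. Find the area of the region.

996

Outer boundary:
Apply the surveyor's formula: 2A = Σ (x_i·y_{i+1} − x_{i+1}·y_i), indices taken mod 5.
P→Q: (20)(4) − (-22)(-16) = -272
Q→R: (-22)(11) − (-17)(4) = -174
R→S: (-17)(16) − (-10)(11) = -162
S→T: (-10)(25) − (20)(16) = -570
T→P: (20)(-16) − (20)(25) = -820
Σ = -1998
Area = |Σ|/2 = 999.
Hole:
Apply Gauss's area formula: 2A = Σ (x_i·y_{i+1} − x_{i+1}·y_i), indices taken mod 3.
Σ = (-3) + (18) + (-9) = 6
Area = |Σ|/2 = 3.
Net area = 999 − 3 = 996.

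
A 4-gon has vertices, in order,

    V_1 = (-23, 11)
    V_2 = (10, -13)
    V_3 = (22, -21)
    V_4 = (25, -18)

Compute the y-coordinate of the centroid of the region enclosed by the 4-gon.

-156/17

Apply the shoelace formula. First the cross-terms c_i = x_i·y_{i+1} − x_{i+1}·y_i:
  189, 76, 129, -139  ⇒  2A = 255, A = 127.5.
Then Σ (y_i + y_{i+1})·c_i = -7020, so ȳ = -7020 / (6·127.5) = -156/17.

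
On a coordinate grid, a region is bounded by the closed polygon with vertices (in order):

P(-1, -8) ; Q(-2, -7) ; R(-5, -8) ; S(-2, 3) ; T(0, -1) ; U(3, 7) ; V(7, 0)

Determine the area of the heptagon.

Apply the shoelace (surveyor's) formula: 2A = Σ (x_i·y_{i+1} − x_{i+1}·y_i), indices taken mod 7.
P→Q: (-1)(-7) − (-2)(-8) = -9
Q→R: (-2)(-8) − (-5)(-7) = -19
R→S: (-5)(3) − (-2)(-8) = -31
S→T: (-2)(-1) − (0)(3) = 2
T→U: (0)(7) − (3)(-1) = 3
U→V: (3)(0) − (7)(7) = -49
V→P: (7)(-8) − (-1)(0) = -56
Σ = -159
Area = |Σ|/2 = 79.5.

79.5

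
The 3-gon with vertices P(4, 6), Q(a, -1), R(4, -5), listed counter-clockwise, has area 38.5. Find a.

Write out the shoelace sum; only the two edges meeting at Q involve a:
2·Area = [(4·(-1) − a·6) + (a·(-5) − 4·(-1))] + 44
       = -11·a + 44 = 77
⇒ a = -3.

-3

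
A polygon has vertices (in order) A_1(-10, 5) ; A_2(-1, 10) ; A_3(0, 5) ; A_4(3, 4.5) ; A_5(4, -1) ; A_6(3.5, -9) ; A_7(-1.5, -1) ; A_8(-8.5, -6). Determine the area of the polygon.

Apply the shoelace (surveyor's) formula: 2A = Σ (x_i·y_{i+1} − x_{i+1}·y_i), indices taken mod 8.
Σ = (-95) + (-5) + (-15) + (-21) + (-32.5) + (-17) + (0.5) + (-102.5) = -287.5
Area = |Σ|/2 = 143.75.

143.75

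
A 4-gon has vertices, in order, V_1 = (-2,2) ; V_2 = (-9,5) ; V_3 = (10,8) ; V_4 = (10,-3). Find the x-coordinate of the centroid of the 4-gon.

Apply Gauss's area formula. First the cross-terms c_i = x_i·y_{i+1} − x_{i+1}·y_i:
  8, -122, -110, 14  ⇒  2A = -210, A = -105.
Then Σ (x_i + x_{i+1})·c_i = -2298, so x̄ = -2298 / (6·(-105)) = 383/105.

383/105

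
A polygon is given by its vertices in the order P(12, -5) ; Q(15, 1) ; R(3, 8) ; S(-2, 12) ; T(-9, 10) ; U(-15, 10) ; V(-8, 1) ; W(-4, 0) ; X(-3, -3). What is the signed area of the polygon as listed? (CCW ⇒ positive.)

Apply the surveyor's formula: 2A = Σ (x_i·y_{i+1} − x_{i+1}·y_i), indices taken mod 9.
Σ = (87) + (117) + (52) + (88) + (60) + (65) + (4) + (12) + (51) = 536
Signed area = Σ/2 = 268 (positive ⇒ counter-clockwise traversal).

268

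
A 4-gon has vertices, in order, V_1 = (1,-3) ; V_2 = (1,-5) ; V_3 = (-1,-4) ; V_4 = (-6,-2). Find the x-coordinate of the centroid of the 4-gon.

Apply Gauss's area formula. First the cross-terms c_i = x_i·y_{i+1} − x_{i+1}·y_i:
  -2, -9, -22, 20  ⇒  2A = -13, A = -6.5.
Then Σ (x_i + x_{i+1})·c_i = 50, so x̄ = 50 / (6·(-6.5)) = -50/39.

-50/39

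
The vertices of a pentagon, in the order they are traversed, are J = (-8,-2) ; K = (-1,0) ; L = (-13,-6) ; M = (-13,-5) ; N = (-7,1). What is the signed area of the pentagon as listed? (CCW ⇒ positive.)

-17.5

Apply Gauss's area formula: 2A = Σ (x_i·y_{i+1} − x_{i+1}·y_i), indices taken mod 5.
J→K: (-8)(0) − (-1)(-2) = -2
K→L: (-1)(-6) − (-13)(0) = 6
L→M: (-13)(-5) − (-13)(-6) = -13
M→N: (-13)(1) − (-7)(-5) = -48
N→J: (-7)(-2) − (-8)(1) = 22
Σ = -35
Signed area = Σ/2 = -17.5 (negative ⇒ clockwise traversal).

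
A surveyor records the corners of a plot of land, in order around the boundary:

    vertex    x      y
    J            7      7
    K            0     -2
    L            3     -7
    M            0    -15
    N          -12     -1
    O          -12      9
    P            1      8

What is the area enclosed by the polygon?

Apply the shoelace formula: 2A = Σ (x_i·y_{i+1} − x_{i+1}·y_i), indices taken mod 7.
Σ = (-14) + (6) + (-45) + (-180) + (-120) + (-105) + (-49) = -507
Area = |Σ|/2 = 253.5.

253.5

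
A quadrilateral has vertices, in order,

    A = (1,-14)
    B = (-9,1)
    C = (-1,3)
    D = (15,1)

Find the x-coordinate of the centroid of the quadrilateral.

115/51

Apply Gauss's area formula. First the cross-terms c_i = x_i·y_{i+1} − x_{i+1}·y_i:
  -125, -26, -46, -211  ⇒  2A = -408, A = -204.
Then Σ (x_i + x_{i+1})·c_i = -2760, so x̄ = -2760 / (6·(-204)) = 115/51.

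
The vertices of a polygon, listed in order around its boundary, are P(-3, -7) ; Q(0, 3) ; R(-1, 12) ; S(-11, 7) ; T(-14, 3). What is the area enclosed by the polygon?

145.5

P→Q: (-3)(3) − (0)(-7) = -9
Q→R: (0)(12) − (-1)(3) = 3
R→S: (-1)(7) − (-11)(12) = 125
S→T: (-11)(3) − (-14)(7) = 65
T→P: (-14)(-7) − (-3)(3) = 107
Σ = 291
Area = |Σ|/2 = 145.5.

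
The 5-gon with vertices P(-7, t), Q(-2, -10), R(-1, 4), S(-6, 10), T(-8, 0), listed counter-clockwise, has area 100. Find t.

The doubled signed area Σ (x_i y_{i+1} − x_{i+1} y_i) is linear in t.
With t=0 it equals 146; the coefficient of t is -6 (from the two edges through P).
So -6·t + 146 = 2·100 = 200 ⇒ t = -9.

-9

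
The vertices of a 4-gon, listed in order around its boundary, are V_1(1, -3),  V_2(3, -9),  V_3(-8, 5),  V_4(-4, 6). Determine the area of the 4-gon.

Σ = (0) + (-57) + (-28) + (6) = -79
Area = |Σ|/2 = 39.5.

39.5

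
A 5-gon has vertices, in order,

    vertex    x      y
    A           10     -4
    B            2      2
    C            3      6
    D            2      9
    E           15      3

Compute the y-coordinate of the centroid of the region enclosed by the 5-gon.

Apply the shoelace (surveyor's) formula. First the cross-terms c_i = x_i·y_{i+1} − x_{i+1}·y_i:
  28, 6, 15, -129, -90  ⇒  2A = -170, A = -85.
Then Σ (y_i + y_{i+1})·c_i = -1241, so ȳ = -1241 / (6·(-85)) = 73/30.

73/30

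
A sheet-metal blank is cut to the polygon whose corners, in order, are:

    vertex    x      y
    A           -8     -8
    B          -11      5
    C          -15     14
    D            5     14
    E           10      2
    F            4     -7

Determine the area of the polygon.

Σ = (-128) + (-79) + (-280) + (-130) + (-78) + (-88) = -783
Area = |Σ|/2 = 391.5.

391.5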